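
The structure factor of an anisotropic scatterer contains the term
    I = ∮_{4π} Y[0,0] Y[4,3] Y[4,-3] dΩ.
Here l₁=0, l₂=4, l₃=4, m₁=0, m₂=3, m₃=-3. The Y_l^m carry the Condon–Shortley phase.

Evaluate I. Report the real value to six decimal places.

-0.282095

Rules hold: Σm=0, L=8 even, 4≤4≤4.
N = 1·9·9 = 81
Δ = 0!·0!·8!/9! = 1/9
Racah Σ t=0..0: t=0:+1/576 = 1/576
⇒ 3j(0 4 4; 0 0 0)² = 1/9, sgn +1
Racah Σ t=0..0: t=0:+1/5040 = 1/5040
⇒ 3j(0 4 4; 0 3 -3)² = 1/9, sgn -1
4πI² = N·(3j₀)²·(3jₘ)² = 1/1
I = -1·√(1/4π) = -0.28209479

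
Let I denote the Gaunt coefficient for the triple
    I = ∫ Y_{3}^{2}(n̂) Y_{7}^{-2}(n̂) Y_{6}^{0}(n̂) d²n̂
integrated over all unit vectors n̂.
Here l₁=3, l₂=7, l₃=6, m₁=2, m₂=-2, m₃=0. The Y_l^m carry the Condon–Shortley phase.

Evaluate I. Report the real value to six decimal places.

Checks pass: Σm=0; 16 even; l₃=6∈[4,10].
(2·3+1)(2·7+1)(2·6+1) = 1365
Δ: 4! 2! 10! / 17! → 1/2042040
sum: t=1:−1/207360 t=2:+1/57600 t=3:−1/207360 = 1/129600
3j²(3 7 6; 0 0 0) = Δ·Π!·Σ² = 168/12155  (sign +1)
sum: t=0:+1/345600 t=1:−1/207360 = -1/518400
3j²(3 7 6; 2 -2 0) = Δ·Π!·Σ² = 12/2431  (sign -1)
combine: 4πI² = 1365·168/12155·12/2431 = 42336/454597
take √, sign -1: I = -0.08608683

-0.086087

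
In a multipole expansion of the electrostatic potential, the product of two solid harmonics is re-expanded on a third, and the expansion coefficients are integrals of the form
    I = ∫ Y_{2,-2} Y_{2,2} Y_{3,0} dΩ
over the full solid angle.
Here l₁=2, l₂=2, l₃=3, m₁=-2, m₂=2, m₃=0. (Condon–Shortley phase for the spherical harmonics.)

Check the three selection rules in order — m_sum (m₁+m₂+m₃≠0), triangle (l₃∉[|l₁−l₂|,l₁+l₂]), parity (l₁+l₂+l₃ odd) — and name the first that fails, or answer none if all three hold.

parity

Σmᵢ = 0  ✓
l₃∈[|l₁−l₂|,l₁+l₂]=[0,4], have l₃=3  ✓
Σlᵢ = 7 ⇒ odd  ✗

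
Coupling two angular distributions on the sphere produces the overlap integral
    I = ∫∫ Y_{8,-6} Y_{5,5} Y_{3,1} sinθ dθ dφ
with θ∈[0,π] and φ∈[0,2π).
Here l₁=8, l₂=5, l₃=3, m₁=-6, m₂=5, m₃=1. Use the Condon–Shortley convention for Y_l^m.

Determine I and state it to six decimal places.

m-sum 0 ✓  L=16 even ✓  3≤3≤13 ✓
Π(2lᵢ+1) = 17×11×7 = 1309
triangle coeff Δ(8,5,3) = 1/136136
Σ_t [5,5]: t=5:−1/518400 = -1/518400
(3j)²=56/2431 [(8 5 3; 0 0 0)], sign=+1
Σ_t [10,10]: t=10:+1/174182400 = 1/174182400
(3j)²=1/136 [(8 5 3; -6 5 1)], sign=+1
⇒ 4πI² = 49/221
I = (+1)√(49/221/(4π)) = 0.13283024

0.132830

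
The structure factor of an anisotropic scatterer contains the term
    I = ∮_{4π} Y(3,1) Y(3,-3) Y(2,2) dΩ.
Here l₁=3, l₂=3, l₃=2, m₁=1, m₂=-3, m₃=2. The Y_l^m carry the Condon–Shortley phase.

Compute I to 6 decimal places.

Checks pass: Σm=0; 8 even; l₃=2∈[0,6].
(2·3+1)(2·3+1)(2·2+1) = 245
Δ: 4! 2! 2! / 9! → 1/3780
sum: t=1:−1/24 t=2:+1/4 t=3:−1/24 = 1/6
3j²(3 3 2; 0 0 0) = Δ·Π!·Σ² = 4/105  (sign +1)
sum: t=0:+1/96 = 1/96
3j²(3 3 2; 1 -3 2) = Δ·Π!·Σ² = 1/42  (sign +1)
combine: 4πI² = 245·4/105·1/42 = 2/9
take √, sign +1: I = 0.13298076

0.132981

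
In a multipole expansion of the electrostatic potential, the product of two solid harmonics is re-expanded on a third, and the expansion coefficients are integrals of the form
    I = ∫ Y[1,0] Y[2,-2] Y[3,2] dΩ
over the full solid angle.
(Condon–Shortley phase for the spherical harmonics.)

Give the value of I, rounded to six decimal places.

0.184674

Rules hold: Σm=0, L=6 even, 1≤3≤3.
N = 3·5·7 = 105
Δ = 0!·2!·4!/7! = 1/105
Racah Σ t=0..0: t=0:+1/4 = 1/4
⇒ 3j(1 2 3; 0 0 0)² = 3/35, sgn -1
Racah Σ t=0..0: t=0:+1/24 = 1/24
⇒ 3j(1 2 3; 0 -2 2)² = 1/21, sgn -1
4πI² = N·(3j₀)²·(3jₘ)² = 3/7
I = +1·√(0.428571/4π) = 0.18467439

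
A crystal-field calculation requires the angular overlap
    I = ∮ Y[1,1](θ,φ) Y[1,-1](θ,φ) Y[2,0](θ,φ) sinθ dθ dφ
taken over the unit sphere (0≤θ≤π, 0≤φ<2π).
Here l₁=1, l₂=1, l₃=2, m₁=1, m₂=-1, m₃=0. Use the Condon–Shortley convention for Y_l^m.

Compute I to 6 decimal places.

0.126157

Rules hold: Σm=0, L=4 even, 0≤2≤2.
N = 3·3·5 = 45
Δ = 0!·2!·2!/5! = 1/30
Racah Σ t=0..0: t=0:+1/1 = 1/1
⇒ 3j(1 1 2; 0 0 0)² = 2/15, sgn +1
Racah Σ t=0..0: t=0:+1/4 = 1/4
⇒ 3j(1 1 2; 1 -1 0)² = 1/30, sgn +1
4πI² = N·(3j₀)²·(3jₘ)² = 1/5
I = +1·√(0.2/4π) = 0.12615663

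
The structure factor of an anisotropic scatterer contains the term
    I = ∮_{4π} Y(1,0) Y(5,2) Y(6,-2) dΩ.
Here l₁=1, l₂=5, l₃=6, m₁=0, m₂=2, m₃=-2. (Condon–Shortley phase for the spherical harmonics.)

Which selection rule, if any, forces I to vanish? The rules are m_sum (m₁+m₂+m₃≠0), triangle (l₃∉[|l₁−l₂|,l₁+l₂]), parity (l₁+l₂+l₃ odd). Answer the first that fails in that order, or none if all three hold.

azimuthal sum: 0 + 2 − 2 = 0  ✓
4 ≤ 6 ≤ 6 (triangle on l)  ✓
L = 1 + 5 + 6 = 12 (even)  ✓

none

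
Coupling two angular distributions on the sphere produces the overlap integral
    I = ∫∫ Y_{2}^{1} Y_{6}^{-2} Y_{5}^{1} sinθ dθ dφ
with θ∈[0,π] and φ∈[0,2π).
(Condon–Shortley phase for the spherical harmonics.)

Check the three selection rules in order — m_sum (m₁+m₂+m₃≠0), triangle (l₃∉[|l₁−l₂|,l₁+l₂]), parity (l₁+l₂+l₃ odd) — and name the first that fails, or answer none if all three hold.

parity

azimuthal sum: 1 − 2 + 1 = 0  ✓
4 ≤ 5 ≤ 8 (triangle on l)  ✓
L = 2 + 6 + 5 = 13 (odd)  ✗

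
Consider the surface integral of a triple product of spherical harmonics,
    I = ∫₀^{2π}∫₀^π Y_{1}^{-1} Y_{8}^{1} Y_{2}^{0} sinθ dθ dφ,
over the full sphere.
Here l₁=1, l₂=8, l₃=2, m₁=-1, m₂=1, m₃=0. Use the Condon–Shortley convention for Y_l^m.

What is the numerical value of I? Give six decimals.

0.000000

|1−8|≤2≤1+8 violated ⇒ I = 0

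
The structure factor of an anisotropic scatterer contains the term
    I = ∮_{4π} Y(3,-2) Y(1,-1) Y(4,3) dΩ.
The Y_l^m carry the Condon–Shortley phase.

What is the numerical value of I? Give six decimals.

Checks pass: Σm=0; 8 even; l₃=4∈[2,4].
(2·3+1)(2·1+1)(2·4+1) = 189
Δ: 0! 6! 2! / 9! → 1/252
sum: t=0:+1/36 = 1/36
3j²(3 1 4; 0 0 0) = Δ·Π!·Σ² = 4/63  (sign +1)
sum: t=0:+1/240 = 1/240
3j²(3 1 4; -2 -1 3) = Δ·Π!·Σ² = 1/12  (sign -1)
combine: 4πI² = 189·4/63·1/12 = 1/1
take √, sign -1: I = -0.28209479

-0.282095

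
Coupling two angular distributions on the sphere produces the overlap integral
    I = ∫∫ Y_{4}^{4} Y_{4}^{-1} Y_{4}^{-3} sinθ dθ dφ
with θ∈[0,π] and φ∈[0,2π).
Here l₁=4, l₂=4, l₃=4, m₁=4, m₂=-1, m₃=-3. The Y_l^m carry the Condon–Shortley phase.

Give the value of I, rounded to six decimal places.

Checks pass: Σm=0; 12 even; l₃=4∈[0,8].
(2·4+1)(2·4+1)(2·4+1) = 729
Δ: 4! 4! 4! / 13! → 1/450450
sum: t=0:+1/13824 t=1:−1/216 t=2:+1/64 t=3:−1/216 t=4:+1/13824 = 5/768
3j²(4 4 4; 0 0 0) = Δ·Π!·Σ² = 18/1001  (sign +1)
sum: t=0:+1/3456 = 1/3456
3j²(4 4 4; 4 -1 -3) = Δ·Π!·Σ² = 35/1287  (sign -1)
combine: 4πI² = 729·18/1001·35/1287 = 7290/20449
take √, sign -1: I = -0.16843130

-0.168431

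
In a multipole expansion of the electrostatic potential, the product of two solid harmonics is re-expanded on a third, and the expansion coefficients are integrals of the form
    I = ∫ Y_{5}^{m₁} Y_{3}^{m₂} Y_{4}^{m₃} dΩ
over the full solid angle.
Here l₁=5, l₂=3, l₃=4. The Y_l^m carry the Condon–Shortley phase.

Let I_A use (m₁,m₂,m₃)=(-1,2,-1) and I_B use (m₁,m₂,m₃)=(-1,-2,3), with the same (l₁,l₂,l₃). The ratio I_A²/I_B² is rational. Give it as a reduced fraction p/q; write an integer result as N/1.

Shared (l₁,l₂,l₃)=(5,3,4): N and (l;000)² cancel in I_A²/I_B².
A: Δ = 4!·6!·2!/13! = 1/180180; Racah Σ t=3..4: t=3:−1/432 t=4:+1/1152 = -5/3456; ⇒ 3j(5 3 4; -1 2 -1)² = 625/36036, sgn +1
B: Δ = 4!·6!·2!/13! = 1/180180; Racah Σ t=0..1: t=0:+1/17280 t=1:−1/1440 = -11/17280; ⇒ 3j(5 3 4; -1 -2 3)² = 11/468, sgn +1
I_A²/I_B² = (625/36036)/(11/468) = 625/847

625/847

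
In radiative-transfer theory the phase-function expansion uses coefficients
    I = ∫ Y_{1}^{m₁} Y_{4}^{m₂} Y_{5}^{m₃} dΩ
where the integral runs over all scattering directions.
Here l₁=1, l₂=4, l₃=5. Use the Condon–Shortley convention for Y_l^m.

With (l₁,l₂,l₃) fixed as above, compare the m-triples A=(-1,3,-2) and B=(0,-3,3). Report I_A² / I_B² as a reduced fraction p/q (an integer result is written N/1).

3/16

Shared (l₁,l₂,l₃)=(1,4,5): N and (l;000)² cancel in I_A²/I_B².
A: Δ = 0!·2!·8!/11! = 1/495; Racah Σ t=0..0: t=0:+1/10080 = 1/10080; ⇒ 3j(1 4 5; -1 3 -2)² = 1/165, sgn -1
B: Δ = 0!·2!·8!/11! = 1/495; Racah Σ t=0..0: t=0:+1/5040 = 1/5040; ⇒ 3j(1 4 5; 0 -3 3)² = 16/495, sgn +1
I_A²/I_B² = (1/165)/(16/495) = 3/16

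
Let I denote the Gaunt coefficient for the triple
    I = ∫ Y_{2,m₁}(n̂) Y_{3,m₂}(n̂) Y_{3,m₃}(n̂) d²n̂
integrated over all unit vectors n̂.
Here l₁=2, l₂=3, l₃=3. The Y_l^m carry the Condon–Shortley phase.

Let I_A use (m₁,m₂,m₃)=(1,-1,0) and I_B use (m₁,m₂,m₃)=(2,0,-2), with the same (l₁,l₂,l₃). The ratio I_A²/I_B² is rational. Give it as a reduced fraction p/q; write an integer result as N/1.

1/10

Shared (l₁,l₂,l₃)=(2,3,3): N and (l;000)² cancel in I_A²/I_B².
A: Δ = 2!·2!·4!/9! = 1/3780; Racah Σ t=0..1: t=0:+1/8 t=1:−1/12 = 1/24; ⇒ 3j(2 3 3; 1 -1 0)² = 1/210, sgn -1
B: Δ = 2!·2!·4!/9! = 1/3780; Racah Σ t=0..0: t=0:+1/24 = 1/24; ⇒ 3j(2 3 3; 2 0 -2)² = 1/21, sgn -1
I_A²/I_B² = (1/210)/(1/21) = 1/10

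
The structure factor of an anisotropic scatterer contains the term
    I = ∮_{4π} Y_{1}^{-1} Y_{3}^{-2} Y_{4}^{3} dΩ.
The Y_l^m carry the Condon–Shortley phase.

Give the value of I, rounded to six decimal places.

-0.282095

Checks pass: Σm=0; 8 even; l₃=4∈[2,4].
(2·1+1)(2·3+1)(2·4+1) = 189
Δ: 0! 2! 6! / 9! → 1/252
sum: t=0:+1/36 = 1/36
3j²(1 3 4; 0 0 0) = Δ·Π!·Σ² = 4/63  (sign +1)
sum: t=0:+1/240 = 1/240
3j²(1 3 4; -1 -2 3) = Δ·Π!·Σ² = 1/12  (sign -1)
combine: 4πI² = 189·4/63·1/12 = 1/1
take √, sign -1: I = -0.28209479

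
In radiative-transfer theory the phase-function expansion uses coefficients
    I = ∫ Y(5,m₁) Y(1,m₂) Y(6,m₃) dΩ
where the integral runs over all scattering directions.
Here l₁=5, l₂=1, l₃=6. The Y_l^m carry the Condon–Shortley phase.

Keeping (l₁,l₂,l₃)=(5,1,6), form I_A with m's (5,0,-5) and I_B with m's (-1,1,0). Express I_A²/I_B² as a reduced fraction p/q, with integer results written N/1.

11/15

Same 5,1,6: normalisation and zero-m 3j drop out of the ratio.
A: Δ: 0! 10! 2! / 13! → 1/858; sum: t=0:+1/3628800 = 1/3628800; 3j²(5 1 6; 5 0 -5) = Δ·Π!·Σ² = 1/78  (sign -1)
B: Δ: 0! 10! 2! / 13! → 1/858; sum: t=0:+1/34560 = 1/34560; 3j²(5 1 6; -1 1 0) = Δ·Π!·Σ² = 5/286  (sign +1)
I_A²/I_B² = (1/78)/(5/286) = 11/15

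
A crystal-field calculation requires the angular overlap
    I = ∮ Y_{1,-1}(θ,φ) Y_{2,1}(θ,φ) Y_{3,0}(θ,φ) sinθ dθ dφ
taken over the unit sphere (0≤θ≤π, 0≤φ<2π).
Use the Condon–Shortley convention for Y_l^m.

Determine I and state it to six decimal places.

0.143048

Rules hold: Σm=0, L=6 even, 1≤3≤3.
N = 3·5·7 = 105
Δ = 0!·2!·4!/7! = 1/105
Racah Σ t=0..0: t=0:+1/4 = 1/4
⇒ 3j(1 2 3; 0 0 0)² = 3/35, sgn -1
Racah Σ t=0..0: t=0:+1/12 = 1/12
⇒ 3j(1 2 3; -1 1 0)² = 1/35, sgn -1
4πI² = N·(3j₀)²·(3jₘ)² = 9/35
I = +1·√(0.257143/4π) = 0.14304817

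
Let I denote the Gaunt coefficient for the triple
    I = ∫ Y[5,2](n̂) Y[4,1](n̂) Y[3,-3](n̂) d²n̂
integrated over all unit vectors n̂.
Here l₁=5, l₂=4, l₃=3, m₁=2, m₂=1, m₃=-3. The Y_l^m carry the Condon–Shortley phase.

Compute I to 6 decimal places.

Checks pass: Σm=0; 12 even; l₃=3∈[1,9].
(2·5+1)(2·4+1)(2·3+1) = 693
Δ: 6! 4! 2! / 13! → 1/180180
sum: t=2:+1/576 t=3:−1/144 t=4:+1/576 = -1/288
3j²(5 4 3; 0 0 0) = Δ·Π!·Σ² = 20/1001  (sign +1)
sum: t=3:−1/1728 = -1/1728
3j²(5 4 3; 2 1 -3) = Δ·Π!·Σ² = 25/858  (sign -1)
combine: 4πI² = 693·20/1001·25/858 = 750/1859
take √, sign -1: I = -0.17917854

-0.179179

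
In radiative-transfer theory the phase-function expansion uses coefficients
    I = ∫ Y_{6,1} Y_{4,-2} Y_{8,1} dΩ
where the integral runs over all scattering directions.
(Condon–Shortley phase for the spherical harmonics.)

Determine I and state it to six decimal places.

Rules hold: Σm=0, L=18 even, 2≤8≤10.
N = 13·9·17 = 1989
Δ = 2!·10!·6!/19! = 1/23279256
Racah Σ t=0..2: t=0:+1/1658880 t=1:−1/518400 t=2:+1/1658880 = -1/1382400
⇒ 3j(6 4 8; 0 0 0)² = 504/46189, sgn -1
Racah Σ t=0..2: t=0:+1/1382400 t=1:−1/2073600 t=2:+1/43545600 = 23/87091200
⇒ 3j(6 4 8; 1 -2 1)² = 2645/554268, sgn -1
4πI² = N·(3j₀)²·(3jₘ)² = 999810/9653501
I = +1·√(0.10357/4π) = 0.09078443

0.090784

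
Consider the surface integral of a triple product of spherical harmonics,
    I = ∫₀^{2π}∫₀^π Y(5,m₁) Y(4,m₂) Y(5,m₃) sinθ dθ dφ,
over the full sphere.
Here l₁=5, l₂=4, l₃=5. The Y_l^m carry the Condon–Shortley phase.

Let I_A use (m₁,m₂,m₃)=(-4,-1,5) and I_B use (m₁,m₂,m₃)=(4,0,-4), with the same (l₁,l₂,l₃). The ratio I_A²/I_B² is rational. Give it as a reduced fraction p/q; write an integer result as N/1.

Shared (l₁,l₂,l₃)=(5,4,5): N and (l;000)² cancel in I_A²/I_B².
A: Δ = 4!·6!·4!/15! = 1/3153150; Racah Σ t=3..3: t=3:−1/103680 = -1/103680; ⇒ 3j(5 4 5; -4 -1 5)² = 4/143, sgn -1
B: Δ = 4!·6!·4!/15! = 1/3153150; Racah Σ t=0..1: t=0:+1/69120 t=1:−1/25920 = -1/41472; ⇒ 3j(5 4 5; 4 0 -4)² = 2/143, sgn +1
I_A²/I_B² = (4/143)/(2/143) = 2/1

2/1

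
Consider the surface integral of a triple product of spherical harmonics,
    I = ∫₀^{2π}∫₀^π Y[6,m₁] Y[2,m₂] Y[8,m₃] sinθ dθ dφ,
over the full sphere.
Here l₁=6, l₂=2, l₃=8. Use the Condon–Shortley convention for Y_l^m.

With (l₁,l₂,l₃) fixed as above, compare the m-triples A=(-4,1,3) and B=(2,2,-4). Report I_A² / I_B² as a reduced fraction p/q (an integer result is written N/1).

l's match ⇒ only the (l;m) 3-j factors differ between A and B.
A: triangle coeff Δ(6,2,8) = 1/30940; Σ_t [0,0]: t=0:+1/43545600 = 1/43545600; (3j)²=11/3094 [(6 2 8; -4 1 3)], sign=-1
B: triangle coeff Δ(6,2,8) = 1/30940; Σ_t [0,0]: t=0:+1/23224320 = 1/23224320; (3j)²=99/6188 [(6 2 8; 2 2 -4)], sign=+1
I_A²/I_B² = (11/3094)/(99/6188) = 2/9

2/9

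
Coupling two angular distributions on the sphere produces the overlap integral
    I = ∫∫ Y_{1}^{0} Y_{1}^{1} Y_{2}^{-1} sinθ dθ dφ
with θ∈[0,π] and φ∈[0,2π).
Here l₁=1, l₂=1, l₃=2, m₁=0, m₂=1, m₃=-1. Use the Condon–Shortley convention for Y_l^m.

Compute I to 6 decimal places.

-0.218510

Rules hold: Σm=0, L=4 even, 0≤2≤2.
N = 3·3·5 = 45
Δ = 0!·2!·2!/5! = 1/30
Racah Σ t=0..0: t=0:+1/1 = 1/1
⇒ 3j(1 1 2; 0 0 0)² = 2/15, sgn +1
Racah Σ t=0..0: t=0:+1/2 = 1/2
⇒ 3j(1 1 2; 0 1 -1)² = 1/10, sgn -1
4πI² = N·(3j₀)²·(3jₘ)² = 3/5
I = -1·√(0.6/4π) = -0.21850969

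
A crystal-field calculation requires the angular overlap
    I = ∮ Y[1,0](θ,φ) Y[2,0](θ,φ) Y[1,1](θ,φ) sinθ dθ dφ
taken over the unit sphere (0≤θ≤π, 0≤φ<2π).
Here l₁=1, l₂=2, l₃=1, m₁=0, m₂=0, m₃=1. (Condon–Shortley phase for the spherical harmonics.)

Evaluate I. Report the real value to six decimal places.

Σmᵢ = 1 ≠ 0, so the φ-integral vanishes; I = 0

0.000000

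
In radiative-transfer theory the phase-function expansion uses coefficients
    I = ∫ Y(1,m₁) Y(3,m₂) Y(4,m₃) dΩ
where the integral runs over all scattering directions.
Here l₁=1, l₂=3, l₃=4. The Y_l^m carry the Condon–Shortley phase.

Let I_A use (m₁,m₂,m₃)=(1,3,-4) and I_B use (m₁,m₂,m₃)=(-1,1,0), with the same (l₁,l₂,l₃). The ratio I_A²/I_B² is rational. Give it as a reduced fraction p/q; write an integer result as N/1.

14/3

l's match ⇒ only the (l;m) 3-j factors differ between A and B.
A: triangle coeff Δ(1,3,4) = 1/252; Σ_t [0,0]: t=0:+1/1440 = 1/1440; (3j)²=1/9 [(1 3 4; 1 3 -4)], sign=+1
B: triangle coeff Δ(1,3,4) = 1/252; Σ_t [0,0]: t=0:+1/96 = 1/96; (3j)²=1/42 [(1 3 4; -1 1 0)], sign=+1
I_A²/I_B² = (1/9)/(1/42) = 14/3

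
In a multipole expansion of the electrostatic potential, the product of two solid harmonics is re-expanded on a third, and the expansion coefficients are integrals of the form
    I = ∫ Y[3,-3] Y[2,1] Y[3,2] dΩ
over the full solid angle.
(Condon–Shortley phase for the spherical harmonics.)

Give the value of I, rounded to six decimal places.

Checks pass: Σm=0; 8 even; l₃=3∈[1,5].
(2·3+1)(2·2+1)(2·3+1) = 245
Δ: 2! 4! 2! / 9! → 1/3780
sum: t=0:+1/24 t=1:−1/4 t=2:+1/24 = -1/6
3j²(3 2 3; 0 0 0) = Δ·Π!·Σ² = 4/105  (sign +1)
sum: t=2:+1/48 = 1/48
3j²(3 2 3; -3 1 2) = Δ·Π!·Σ² = 5/84  (sign -1)
combine: 4πI² = 245·4/105·5/84 = 5/9
take √, sign -1: I = -0.21026104

-0.210261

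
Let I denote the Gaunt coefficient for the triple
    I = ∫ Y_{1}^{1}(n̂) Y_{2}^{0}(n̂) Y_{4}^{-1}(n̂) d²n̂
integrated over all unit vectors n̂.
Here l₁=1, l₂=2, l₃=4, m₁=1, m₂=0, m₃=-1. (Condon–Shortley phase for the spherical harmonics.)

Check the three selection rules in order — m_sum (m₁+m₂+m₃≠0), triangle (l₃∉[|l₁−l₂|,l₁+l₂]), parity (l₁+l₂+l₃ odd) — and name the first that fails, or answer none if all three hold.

triangle

azimuthal sum: 1 + 0 − 1 = 0  ✓
1 ≤ 4 ≤ 3 (triangle on l)  ✗
L = 1 + 2 + 4 = 7 (odd)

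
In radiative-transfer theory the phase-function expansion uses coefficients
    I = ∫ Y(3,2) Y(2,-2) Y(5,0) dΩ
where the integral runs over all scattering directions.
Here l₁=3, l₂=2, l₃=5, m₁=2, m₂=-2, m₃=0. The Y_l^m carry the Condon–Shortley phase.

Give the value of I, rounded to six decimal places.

m-sum 0 ✓  L=10 even ✓  1≤5≤5 ✓
Π(2lᵢ+1) = 7×5×11 = 385
triangle coeff Δ(3,2,5) = 1/2310
Σ_t [0,0]: t=0:+1/144 = 1/144
(3j)²=10/231 [(3 2 5; 0 0 0)], sign=-1
Σ_t [0,0]: t=0:+1/2880 = 1/2880
(3j)²=1/462 [(3 2 5; 2 -2 0)], sign=-1
⇒ 4πI² = 25/693
I = (+1)√(25/693/(4π)) = 0.05357948

0.053579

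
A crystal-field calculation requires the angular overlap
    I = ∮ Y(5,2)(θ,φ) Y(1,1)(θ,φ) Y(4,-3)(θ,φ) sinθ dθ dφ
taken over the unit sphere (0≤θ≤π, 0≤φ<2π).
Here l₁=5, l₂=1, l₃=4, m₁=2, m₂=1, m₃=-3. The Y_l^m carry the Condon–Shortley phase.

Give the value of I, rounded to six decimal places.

m-sum 0 ✓  L=10 even ✓  4≤4≤6 ✓
Π(2lᵢ+1) = 11×3×9 = 297
triangle coeff Δ(5,1,4) = 1/495
Σ_t [1,1]: t=1:−1/576 = -1/576
(3j)²=5/99 [(5 1 4; 0 0 0)], sign=-1
Σ_t [2,2]: t=2:+1/10080 = 1/10080
(3j)²=1/165 [(5 1 4; 2 1 -3)], sign=-1
⇒ 4πI² = 1/11
I = (+1)√(1/11/(4π)) = 0.08505478

0.085055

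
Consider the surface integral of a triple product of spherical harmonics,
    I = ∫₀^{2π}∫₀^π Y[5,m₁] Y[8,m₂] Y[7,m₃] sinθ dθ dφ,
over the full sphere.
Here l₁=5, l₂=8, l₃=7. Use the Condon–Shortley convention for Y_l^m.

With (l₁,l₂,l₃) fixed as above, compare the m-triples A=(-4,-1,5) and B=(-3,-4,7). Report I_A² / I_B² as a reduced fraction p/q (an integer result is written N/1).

529/286

l's match ⇒ only the (l;m) 3-j factors differ between A and B.
A: triangle coeff Δ(5,8,7) = 1/814773960; Σ_t [5,6]: t=5:−1/232243200 t=6:+1/1567641600 = -23/6270566400; (3j)²=529/50388 [(5 8 7; -4 -1 5)], sign=-1
B: triangle coeff Δ(5,8,7) = 1/814773960; Σ_t [4,4]: t=4:+1/4180377600 = 1/4180377600; (3j)²=11/1938 [(5 8 7; -3 -4 7)], sign=+1
I_A²/I_B² = (529/50388)/(11/1938) = 529/286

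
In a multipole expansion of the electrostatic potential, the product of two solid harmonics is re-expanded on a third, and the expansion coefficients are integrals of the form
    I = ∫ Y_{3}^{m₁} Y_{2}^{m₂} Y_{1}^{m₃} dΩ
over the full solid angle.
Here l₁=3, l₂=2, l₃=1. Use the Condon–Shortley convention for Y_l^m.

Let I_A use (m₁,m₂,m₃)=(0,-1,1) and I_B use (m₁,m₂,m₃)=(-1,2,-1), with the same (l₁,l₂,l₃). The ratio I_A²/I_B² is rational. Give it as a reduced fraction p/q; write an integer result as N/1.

Same 3,2,1: normalisation and zero-m 3j drop out of the ratio.
A: Δ: 4! 2! 0! / 7! → 1/105; sum: t=1:−1/12 = -1/12; 3j²(3 2 1; 0 -1 1) = Δ·Π!·Σ² = 1/35  (sign -1)
B: Δ: 4! 2! 0! / 7! → 1/105; sum: t=4:+1/48 = 1/48; 3j²(3 2 1; -1 2 -1) = Δ·Π!·Σ² = 1/105  (sign +1)
I_A²/I_B² = (1/35)/(1/105) = 3/1

3/1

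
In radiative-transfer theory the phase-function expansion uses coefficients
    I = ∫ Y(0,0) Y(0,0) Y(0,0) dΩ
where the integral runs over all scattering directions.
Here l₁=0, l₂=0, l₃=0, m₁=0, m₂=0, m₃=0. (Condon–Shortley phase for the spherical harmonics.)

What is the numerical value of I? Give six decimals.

0.282095

m-sum 0 ✓  L=0 even ✓  0≤0≤0 ✓
Π(2lᵢ+1) = 1×1×1 = 1
triangle coeff Δ(0,0,0) = 1/1
Σ_t [0,0]: t=0:+1/1 = 1/1
(3j)²=1/1 [(0 0 0; 0 0 0)], sign=+1
(m-triple is (0,0,0) — same symbol as above.)
⇒ 4πI² = 1/1
I = (+1)√(1/1/(4π)) = 0.28209479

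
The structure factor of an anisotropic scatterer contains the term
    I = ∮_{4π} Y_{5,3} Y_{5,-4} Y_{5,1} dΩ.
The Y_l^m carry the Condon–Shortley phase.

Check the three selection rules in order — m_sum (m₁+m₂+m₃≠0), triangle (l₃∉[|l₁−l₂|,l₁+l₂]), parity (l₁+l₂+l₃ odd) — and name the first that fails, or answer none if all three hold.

m₁+m₂+m₃ = 3 − 4 + 1 = 0  ✓
triangle: |5−5|=0 ≤ l₃=5 ≤ 5+5=10  ✓
parity: l₁+l₂+l₃ = 15 is odd  ✗

parity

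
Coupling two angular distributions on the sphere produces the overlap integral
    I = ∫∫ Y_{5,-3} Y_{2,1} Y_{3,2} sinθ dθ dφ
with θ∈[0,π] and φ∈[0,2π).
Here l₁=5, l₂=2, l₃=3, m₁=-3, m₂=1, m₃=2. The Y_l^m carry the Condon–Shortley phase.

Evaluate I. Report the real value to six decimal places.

-0.253584

Checks pass: Σm=0; 10 even; l₃=3∈[3,7].
(2·5+1)(2·2+1)(2·3+1) = 385
Δ: 4! 6! 0! / 11! → 1/2310
sum: t=2:+1/144 = 1/144
3j²(5 2 3; 0 0 0) = Δ·Π!·Σ² = 10/231  (sign -1)
sum: t=3:−1/720 = -1/720
3j²(5 2 3; -3 1 2) = Δ·Π!·Σ² = 8/165  (sign +1)
combine: 4πI² = 385·10/231·8/165 = 80/99
take √, sign -1: I = -0.25358436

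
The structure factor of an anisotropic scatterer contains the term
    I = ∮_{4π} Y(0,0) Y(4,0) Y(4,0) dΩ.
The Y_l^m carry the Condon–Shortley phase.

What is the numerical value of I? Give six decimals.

Rules hold: Σm=0, L=8 even, 4≤4≤4.
N = 1·9·9 = 81
Δ = 0!·0!·8!/9! = 1/9
Racah Σ t=0..0: t=0:+1/576 = 1/576
⇒ 3j(0 4 4; 0 0 0)² = 1/9, sgn +1
(m-triple is (0,0,0) — same symbol as above.)
4πI² = N·(3j₀)²·(3jₘ)² = 1/1
I = +1·√(1/4π) = 0.28209479

0.282095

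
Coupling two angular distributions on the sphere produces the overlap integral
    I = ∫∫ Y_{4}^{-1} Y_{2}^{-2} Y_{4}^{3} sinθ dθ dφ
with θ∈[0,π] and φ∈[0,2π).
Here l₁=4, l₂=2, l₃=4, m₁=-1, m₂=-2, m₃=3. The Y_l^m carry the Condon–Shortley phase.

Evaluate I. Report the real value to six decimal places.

Checks pass: Σm=0; 10 even; l₃=4∈[2,6].
(2·4+1)(2·2+1)(2·4+1) = 405
Δ: 2! 6! 2! / 11! → 1/13860
sum: t=0:+1/192 t=1:−1/36 t=2:+1/192 = -5/288
3j²(4 2 4; 0 0 0) = Δ·Π!·Σ² = 20/693  (sign -1)
sum: t=0:+1/480 = 1/480
3j²(4 2 4; -1 -2 3) = Δ·Π!·Σ² = 3/110  (sign -1)
combine: 4πI² = 405·20/693·3/110 = 270/847
take √, sign +1: I = 0.15927046

0.159270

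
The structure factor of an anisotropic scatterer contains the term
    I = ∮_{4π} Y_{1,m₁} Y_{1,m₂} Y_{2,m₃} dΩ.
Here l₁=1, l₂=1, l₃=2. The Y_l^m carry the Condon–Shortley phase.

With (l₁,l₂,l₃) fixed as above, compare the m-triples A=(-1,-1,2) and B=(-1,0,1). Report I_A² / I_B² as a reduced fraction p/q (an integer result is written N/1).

2/1

l's match ⇒ only the (l;m) 3-j factors differ between A and B.
A: triangle coeff Δ(1,1,2) = 1/30; Σ_t [0,0]: t=0:+1/4 = 1/4; (3j)²=1/5 [(1 1 2; -1 -1 2)], sign=+1
B: triangle coeff Δ(1,1,2) = 1/30; Σ_t [0,0]: t=0:+1/2 = 1/2; (3j)²=1/10 [(1 1 2; -1 0 1)], sign=-1
I_A²/I_B² = (1/5)/(1/10) = 2/1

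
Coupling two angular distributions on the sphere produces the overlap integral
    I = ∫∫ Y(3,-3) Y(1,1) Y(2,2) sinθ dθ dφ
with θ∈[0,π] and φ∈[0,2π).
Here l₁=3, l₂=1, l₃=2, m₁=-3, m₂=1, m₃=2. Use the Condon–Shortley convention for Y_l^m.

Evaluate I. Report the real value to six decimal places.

m-sum 0 ✓  L=6 even ✓  2≤2≤4 ✓
Π(2lᵢ+1) = 7×3×5 = 105
triangle coeff Δ(3,1,2) = 1/105
Σ_t [1,1]: t=1:−1/4 = -1/4
(3j)²=3/35 [(3 1 2; 0 0 0)], sign=-1
Σ_t [2,2]: t=2:+1/48 = 1/48
(3j)²=1/7 [(3 1 2; -3 1 2)], sign=+1
⇒ 4πI² = 9/7
I = (-1)√(9/7/(4π)) = -0.31986543

-0.319865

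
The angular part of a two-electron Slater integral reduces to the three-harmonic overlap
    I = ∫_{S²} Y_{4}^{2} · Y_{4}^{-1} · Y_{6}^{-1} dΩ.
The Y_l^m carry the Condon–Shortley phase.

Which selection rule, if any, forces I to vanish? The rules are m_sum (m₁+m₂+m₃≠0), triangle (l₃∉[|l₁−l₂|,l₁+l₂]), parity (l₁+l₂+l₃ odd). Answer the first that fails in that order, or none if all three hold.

azimuthal sum: 2 − 1 − 1 = 0  ✓
0 ≤ 6 ≤ 8 (triangle on l)  ✓
L = 4 + 4 + 6 = 14 (even)  ✓

none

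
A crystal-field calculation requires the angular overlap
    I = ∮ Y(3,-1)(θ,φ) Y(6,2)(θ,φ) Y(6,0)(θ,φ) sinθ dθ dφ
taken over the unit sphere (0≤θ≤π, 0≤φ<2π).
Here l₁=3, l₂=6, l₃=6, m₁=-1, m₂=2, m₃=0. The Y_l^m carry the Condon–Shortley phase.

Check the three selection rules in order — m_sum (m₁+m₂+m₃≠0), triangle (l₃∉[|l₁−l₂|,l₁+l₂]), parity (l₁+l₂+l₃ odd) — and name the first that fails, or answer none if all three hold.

Σmᵢ = 1  ✗
l₃∈[|l₁−l₂|,l₁+l₂]=[3,9], have l₃=6
Σlᵢ = 15 ⇒ odd

m_sum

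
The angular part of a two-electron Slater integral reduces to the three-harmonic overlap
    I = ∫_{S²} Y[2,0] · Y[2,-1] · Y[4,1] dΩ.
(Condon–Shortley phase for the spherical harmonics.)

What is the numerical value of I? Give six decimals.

-0.220728

Rules hold: Σm=0, L=8 even, 0≤4≤4.
N = 5·5·9 = 225
Δ = 0!·4!·4!/9! = 1/630
Racah Σ t=0..0: t=0:+1/16 = 1/16
⇒ 3j(2 2 4; 0 0 0)² = 2/35, sgn +1
Racah Σ t=0..0: t=0:+1/24 = 1/24
⇒ 3j(2 2 4; 0 -1 1)² = 1/21, sgn -1
4πI² = N·(3j₀)²·(3jₘ)² = 30/49
I = -1·√(0.612245/4π) = -0.22072812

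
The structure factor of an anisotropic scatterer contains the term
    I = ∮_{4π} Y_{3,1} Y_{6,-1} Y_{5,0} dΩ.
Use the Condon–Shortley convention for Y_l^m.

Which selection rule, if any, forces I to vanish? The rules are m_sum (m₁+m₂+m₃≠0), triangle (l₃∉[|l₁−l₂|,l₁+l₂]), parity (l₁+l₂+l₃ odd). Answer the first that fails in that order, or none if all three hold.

Σmᵢ = 0  ✓
l₃∈[|l₁−l₂|,l₁+l₂]=[3,9], have l₃=5  ✓
Σlᵢ = 14 ⇒ even  ✓

none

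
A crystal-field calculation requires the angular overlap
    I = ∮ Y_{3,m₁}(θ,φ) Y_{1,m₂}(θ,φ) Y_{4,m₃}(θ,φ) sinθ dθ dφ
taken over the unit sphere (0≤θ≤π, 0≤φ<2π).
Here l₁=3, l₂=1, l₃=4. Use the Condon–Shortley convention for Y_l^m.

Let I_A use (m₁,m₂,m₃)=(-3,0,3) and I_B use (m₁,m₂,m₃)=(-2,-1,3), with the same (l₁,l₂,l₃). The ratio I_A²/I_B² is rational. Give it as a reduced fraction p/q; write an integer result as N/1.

1/3

l's match ⇒ only the (l;m) 3-j factors differ between A and B.
A: triangle coeff Δ(3,1,4) = 1/252; Σ_t [0,0]: t=0:+1/720 = 1/720; (3j)²=1/36 [(3 1 4; -3 0 3)], sign=-1
B: triangle coeff Δ(3,1,4) = 1/252; Σ_t [0,0]: t=0:+1/240 = 1/240; (3j)²=1/12 [(3 1 4; -2 -1 3)], sign=-1
I_A²/I_B² = (1/36)/(1/12) = 1/3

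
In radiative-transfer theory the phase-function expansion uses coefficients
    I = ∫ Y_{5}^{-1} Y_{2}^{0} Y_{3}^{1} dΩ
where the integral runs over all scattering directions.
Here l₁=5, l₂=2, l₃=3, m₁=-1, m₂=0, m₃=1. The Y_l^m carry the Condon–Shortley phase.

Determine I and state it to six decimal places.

-0.227318

Checks pass: Σm=0; 10 even; l₃=3∈[3,7].
(2·5+1)(2·2+1)(2·3+1) = 385
Δ: 4! 6! 0! / 11! → 1/2310
sum: t=2:+1/144 = 1/144
3j²(5 2 3; 0 0 0) = Δ·Π!·Σ² = 10/231  (sign -1)
sum: t=2:+1/192 = 1/192
3j²(5 2 3; -1 0 1) = Δ·Π!·Σ² = 3/77  (sign +1)
combine: 4πI² = 385·10/231·3/77 = 50/77
take √, sign -1: I = -0.22731846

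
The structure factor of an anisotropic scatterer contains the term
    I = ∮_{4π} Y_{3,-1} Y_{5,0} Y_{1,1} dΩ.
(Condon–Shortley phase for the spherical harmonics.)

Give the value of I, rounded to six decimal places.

0.000000

triangle: need 2≤l₃≤8, have 1; I=0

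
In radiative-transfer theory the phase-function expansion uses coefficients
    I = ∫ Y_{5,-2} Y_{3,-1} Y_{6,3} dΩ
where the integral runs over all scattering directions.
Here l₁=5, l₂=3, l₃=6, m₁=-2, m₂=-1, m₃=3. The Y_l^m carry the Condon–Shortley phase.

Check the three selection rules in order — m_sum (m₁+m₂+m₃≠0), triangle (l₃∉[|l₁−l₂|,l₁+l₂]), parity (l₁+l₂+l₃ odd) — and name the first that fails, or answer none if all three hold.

azimuthal sum: -2 − 1 + 3 = 0  ✓
2 ≤ 6 ≤ 8 (triangle on l)  ✓
L = 5 + 3 + 6 = 14 (even)  ✓

none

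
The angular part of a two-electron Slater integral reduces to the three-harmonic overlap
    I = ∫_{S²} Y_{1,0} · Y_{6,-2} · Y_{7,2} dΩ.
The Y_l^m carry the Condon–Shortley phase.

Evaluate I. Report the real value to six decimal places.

m-sum 0 ✓  L=14 even ✓  5≤7≤7 ✓
Π(2lᵢ+1) = 3×13×15 = 585
triangle coeff Δ(1,6,7) = 1/1365
Σ_t [0,0]: t=0:+1/518400 = 1/518400
(3j)²=7/195 [(1 6 7; 0 0 0)], sign=-1
Σ_t [0,0]: t=0:+1/967680 = 1/967680
(3j)²=3/91 [(1 6 7; 0 -2 2)], sign=-1
⇒ 4πI² = 9/13
I = (+1)√(9/13/(4π)) = 0.23471705

0.234717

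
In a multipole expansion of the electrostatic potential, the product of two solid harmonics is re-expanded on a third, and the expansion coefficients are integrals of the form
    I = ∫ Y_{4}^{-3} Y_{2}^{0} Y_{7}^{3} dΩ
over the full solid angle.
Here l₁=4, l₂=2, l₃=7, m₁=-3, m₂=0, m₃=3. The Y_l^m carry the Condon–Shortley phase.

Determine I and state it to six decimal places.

|4−2|≤7≤4+2 violated ⇒ I = 0

0.000000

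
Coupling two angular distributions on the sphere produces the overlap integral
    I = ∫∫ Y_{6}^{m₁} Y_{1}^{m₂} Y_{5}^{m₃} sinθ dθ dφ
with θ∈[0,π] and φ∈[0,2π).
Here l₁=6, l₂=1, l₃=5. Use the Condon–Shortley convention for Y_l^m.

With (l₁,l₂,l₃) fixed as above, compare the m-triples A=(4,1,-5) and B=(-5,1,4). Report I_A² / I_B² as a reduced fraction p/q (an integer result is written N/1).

1/55

Same 6,1,5: normalisation and zero-m 3j drop out of the ratio.
A: Δ: 2! 10! 0! / 13! → 1/858; sum: t=2:+1/7257600 = 1/7257600; 3j²(6 1 5; 4 1 -5) = Δ·Π!·Σ² = 1/858  (sign +1)
B: Δ: 2! 10! 0! / 13! → 1/858; sum: t=2:+1/725760 = 1/725760; 3j²(6 1 5; -5 1 4) = Δ·Π!·Σ² = 5/78  (sign -1)
I_A²/I_B² = (1/858)/(5/78) = 1/55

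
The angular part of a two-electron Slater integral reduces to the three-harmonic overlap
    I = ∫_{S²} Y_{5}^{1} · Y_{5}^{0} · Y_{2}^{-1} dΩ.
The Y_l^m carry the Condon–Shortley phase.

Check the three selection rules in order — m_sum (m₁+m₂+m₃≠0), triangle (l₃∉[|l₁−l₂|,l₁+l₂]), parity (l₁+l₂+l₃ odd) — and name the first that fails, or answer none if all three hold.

none

Σmᵢ = 0  ✓
l₃∈[|l₁−l₂|,l₁+l₂]=[0,10], have l₃=2  ✓
Σlᵢ = 12 ⇒ even  ✓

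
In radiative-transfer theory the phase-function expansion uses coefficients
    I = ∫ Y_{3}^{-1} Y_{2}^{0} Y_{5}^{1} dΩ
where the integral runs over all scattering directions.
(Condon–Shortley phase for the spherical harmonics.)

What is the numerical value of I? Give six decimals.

Rules hold: Σm=0, L=10 even, 1≤5≤5.
N = 7·5·11 = 385
Δ = 0!·6!·4!/11! = 1/2310
Racah Σ t=0..0: t=0:+1/144 = 1/144
⇒ 3j(3 2 5; 0 0 0)² = 10/231, sgn -1
Racah Σ t=0..0: t=0:+1/192 = 1/192
⇒ 3j(3 2 5; -1 0 1)² = 3/77, sgn +1
4πI² = N·(3j₀)²·(3jₘ)² = 50/77
I = -1·√(0.649351/4π) = -0.22731846

-0.227318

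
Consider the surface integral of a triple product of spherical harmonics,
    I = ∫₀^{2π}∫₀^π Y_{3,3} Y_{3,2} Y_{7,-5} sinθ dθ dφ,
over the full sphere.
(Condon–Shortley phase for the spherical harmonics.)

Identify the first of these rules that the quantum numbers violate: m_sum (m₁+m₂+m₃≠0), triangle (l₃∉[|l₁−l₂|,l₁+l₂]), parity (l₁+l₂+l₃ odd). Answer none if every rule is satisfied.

triangle

azimuthal sum: 3 + 2 − 5 = 0  ✓
0 ≤ 7 ≤ 6 (triangle on l)  ✗
L = 3 + 3 + 7 = 13 (odd)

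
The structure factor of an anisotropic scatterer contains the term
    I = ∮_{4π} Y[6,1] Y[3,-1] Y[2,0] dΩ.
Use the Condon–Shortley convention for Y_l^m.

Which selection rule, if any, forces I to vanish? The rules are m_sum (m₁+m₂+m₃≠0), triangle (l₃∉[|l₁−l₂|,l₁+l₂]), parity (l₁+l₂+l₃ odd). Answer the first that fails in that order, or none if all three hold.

Σmᵢ = 0  ✓
l₃∈[|l₁−l₂|,l₁+l₂]=[3,9], have l₃=2  ✗
Σlᵢ = 11 ⇒ odd

triangle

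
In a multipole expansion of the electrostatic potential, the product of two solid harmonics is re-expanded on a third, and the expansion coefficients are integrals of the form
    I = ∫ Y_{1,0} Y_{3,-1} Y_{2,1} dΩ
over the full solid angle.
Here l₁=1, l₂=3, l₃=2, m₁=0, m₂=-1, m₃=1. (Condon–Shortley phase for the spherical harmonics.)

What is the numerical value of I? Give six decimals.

-0.233597

Checks pass: Σm=0; 6 even; l₃=2∈[2,4].
(2·1+1)(2·3+1)(2·2+1) = 105
Δ: 2! 0! 4! / 7! → 1/105
sum: t=1:−1/4 = -1/4
3j²(1 3 2; 0 0 0) = Δ·Π!·Σ² = 3/35  (sign -1)
sum: t=1:−1/6 = -1/6
3j²(1 3 2; 0 -1 1) = Δ·Π!·Σ² = 8/105  (sign +1)
combine: 4πI² = 105·3/35·8/105 = 24/35
take √, sign -1: I = -0.23359668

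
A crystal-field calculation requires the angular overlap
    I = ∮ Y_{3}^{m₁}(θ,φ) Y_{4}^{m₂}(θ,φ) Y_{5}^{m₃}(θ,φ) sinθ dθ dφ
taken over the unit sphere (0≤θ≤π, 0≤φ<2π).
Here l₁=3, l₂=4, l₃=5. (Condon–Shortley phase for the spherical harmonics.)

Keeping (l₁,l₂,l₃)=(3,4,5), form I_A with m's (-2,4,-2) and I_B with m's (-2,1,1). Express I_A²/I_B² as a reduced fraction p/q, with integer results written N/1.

l's match ⇒ only the (l;m) 3-j factors differ between A and B.
A: triangle coeff Δ(3,4,5) = 1/180180; Σ_t [2,2]: t=2:+1/8640 = 1/8640; (3j)²=14/1287 [(3 4 5; -2 4 -2)], sign=-1
B: triangle coeff Δ(3,4,5) = 1/180180; Σ_t [1,2]: t=1:−1/1152 t=2:+1/432 = 5/3456; (3j)²=625/36036 [(3 4 5; -2 1 1)], sign=+1
I_A²/I_B² = (14/1287)/(625/36036) = 392/625

392/625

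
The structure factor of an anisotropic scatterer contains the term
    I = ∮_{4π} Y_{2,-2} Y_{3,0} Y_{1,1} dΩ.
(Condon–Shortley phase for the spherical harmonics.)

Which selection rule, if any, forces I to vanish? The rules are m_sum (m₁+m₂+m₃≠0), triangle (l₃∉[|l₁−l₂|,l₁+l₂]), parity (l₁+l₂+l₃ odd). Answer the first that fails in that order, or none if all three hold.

Σmᵢ = -1  ✗
l₃∈[|l₁−l₂|,l₁+l₂]=[1,5], have l₃=1
Σlᵢ = 6 ⇒ even

m_sum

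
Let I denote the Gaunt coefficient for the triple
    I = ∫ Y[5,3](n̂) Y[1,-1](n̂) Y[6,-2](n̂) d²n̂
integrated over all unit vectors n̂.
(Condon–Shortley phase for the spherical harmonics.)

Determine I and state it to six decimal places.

Rules hold: Σm=0, L=12 even, 4≤6≤6.
N = 11·3·13 = 429
Δ = 0!·10!·2!/13! = 1/858
Racah Σ t=0..0: t=0:+1/14400 = 1/14400
⇒ 3j(5 1 6; 0 0 0)² = 6/143, sgn +1
Racah Σ t=0..0: t=0:+1/161280 = 1/161280
⇒ 3j(5 1 6; 3 -1 -2)² = 1/143, sgn +1
4πI² = N·(3j₀)²·(3jₘ)² = 18/143
I = +1·√(0.125874/4π) = 0.10008369

0.100084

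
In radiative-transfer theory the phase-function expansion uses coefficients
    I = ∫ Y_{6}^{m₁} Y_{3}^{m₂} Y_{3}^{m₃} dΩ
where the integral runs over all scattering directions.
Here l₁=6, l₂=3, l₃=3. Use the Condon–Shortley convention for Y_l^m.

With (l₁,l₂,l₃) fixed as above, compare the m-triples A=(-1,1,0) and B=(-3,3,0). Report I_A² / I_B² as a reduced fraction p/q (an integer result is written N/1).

l's match ⇒ only the (l;m) 3-j factors differ between A and B.
A: triangle coeff Δ(6,3,3) = 1/12012; Σ_t [4,4]: t=4:+1/1728 = 1/1728; (3j)²=25/858 [(6 3 3; -1 1 0)], sign=-1
B: triangle coeff Δ(6,3,3) = 1/12012; Σ_t [6,6]: t=6:+1/25920 = 1/25920; (3j)²=1/143 [(6 3 3; -3 3 0)], sign=-1
I_A²/I_B² = (25/858)/(1/143) = 25/6

25/6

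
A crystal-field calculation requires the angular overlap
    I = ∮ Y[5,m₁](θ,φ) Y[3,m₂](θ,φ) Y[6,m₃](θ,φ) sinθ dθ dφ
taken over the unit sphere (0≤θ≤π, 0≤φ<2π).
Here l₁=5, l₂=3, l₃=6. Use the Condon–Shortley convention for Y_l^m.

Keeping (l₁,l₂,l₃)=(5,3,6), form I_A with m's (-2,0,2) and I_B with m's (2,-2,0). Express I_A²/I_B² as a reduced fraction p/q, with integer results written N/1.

8/63

Shared (l₁,l₂,l₃)=(5,3,6): N and (l;000)² cancel in I_A²/I_B².
A: Δ = 2!·8!·4!/15! = 1/675675; Racah Σ t=0..2: t=0:+1/60480 t=1:−1/5760 t=2:+1/8640 = -1/24192; ⇒ 3j(5 3 6; -2 0 2)² = 8/3003, sgn -1
B: Δ = 2!·8!·4!/15! = 1/675675; Racah Σ t=0..1: t=0:+1/8640 t=1:−1/34560 = 1/11520; ⇒ 3j(5 3 6; 2 -2 0)² = 3/143, sgn +1
I_A²/I_B² = (8/3003)/(3/143) = 8/63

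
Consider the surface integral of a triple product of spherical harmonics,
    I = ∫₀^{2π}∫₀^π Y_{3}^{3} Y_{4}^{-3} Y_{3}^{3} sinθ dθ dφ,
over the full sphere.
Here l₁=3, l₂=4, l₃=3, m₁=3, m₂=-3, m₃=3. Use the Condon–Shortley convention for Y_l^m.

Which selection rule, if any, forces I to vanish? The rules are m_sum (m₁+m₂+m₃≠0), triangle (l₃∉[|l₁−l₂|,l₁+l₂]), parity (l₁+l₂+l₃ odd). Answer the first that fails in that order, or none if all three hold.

azimuthal sum: 3 − 3 + 3 = 3  ✗
1 ≤ 3 ≤ 7 (triangle on l)
L = 3 + 4 + 3 = 10 (even)

m_sum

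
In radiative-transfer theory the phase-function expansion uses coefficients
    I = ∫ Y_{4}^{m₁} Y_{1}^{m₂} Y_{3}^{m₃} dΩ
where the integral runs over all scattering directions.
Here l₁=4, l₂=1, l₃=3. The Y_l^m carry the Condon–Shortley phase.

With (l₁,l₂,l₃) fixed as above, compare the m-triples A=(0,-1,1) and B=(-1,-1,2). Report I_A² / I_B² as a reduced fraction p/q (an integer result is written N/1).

2/1

Same 4,1,3: normalisation and zero-m 3j drop out of the ratio.
A: Δ: 2! 6! 0! / 9! → 1/252; sum: t=0:+1/96 = 1/96; 3j²(4 1 3; 0 -1 1) = Δ·Π!·Σ² = 1/42  (sign +1)
B: Δ: 2! 6! 0! / 9! → 1/252; sum: t=0:+1/240 = 1/240; 3j²(4 1 3; -1 -1 2) = Δ·Π!·Σ² = 1/84  (sign -1)
I_A²/I_B² = (1/42)/(1/84) = 2/1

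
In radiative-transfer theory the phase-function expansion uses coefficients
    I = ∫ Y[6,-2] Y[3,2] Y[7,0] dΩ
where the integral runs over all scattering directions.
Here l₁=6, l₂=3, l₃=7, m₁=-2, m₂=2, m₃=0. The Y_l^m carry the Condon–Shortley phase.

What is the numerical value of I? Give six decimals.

-0.160413

Checks pass: Σm=0; 16 even; l₃=7∈[3,9].
(2·6+1)(2·3+1)(2·7+1) = 1365
Δ: 2! 10! 4! / 17! → 1/2042040
sum: t=0:+1/207360 t=1:−1/57600 t=2:+1/207360 = -1/129600
3j²(6 3 7; 0 0 0) = Δ·Π!·Σ² = 168/12155  (sign +1)
sum: t=1:−1/725760 t=2:+1/207360 = 1/290304
3j²(6 3 7; -2 2 0) = Δ·Π!·Σ² = 125/7293  (sign -1)
combine: 4πI² = 1365·168/12155·125/7293 = 147000/454597
take √, sign -1: I = -0.16041333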